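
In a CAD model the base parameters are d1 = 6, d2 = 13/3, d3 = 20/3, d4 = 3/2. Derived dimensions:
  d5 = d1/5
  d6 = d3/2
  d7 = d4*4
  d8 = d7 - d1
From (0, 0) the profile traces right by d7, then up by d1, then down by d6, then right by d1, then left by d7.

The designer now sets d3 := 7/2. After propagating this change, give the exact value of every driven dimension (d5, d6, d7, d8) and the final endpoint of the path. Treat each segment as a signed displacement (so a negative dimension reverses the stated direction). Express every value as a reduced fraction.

Apply edit: d3 := 7/2
  d5 = d1/5 = 6/5
  d6 = d3/2 = 7/4
  d7 = d4*4 = 6
  d8 = d7 - d1 = 0
Walk from origin (0, 0):
  seg 1: right by d7 = 6 → (6, 0)
  seg 2: up by d1 = 6 → (6, 6)
  seg 3: down by d6 = 7/4 → (6, 17/4)
  seg 4: right by d1 = 6 → (12, 17/4)
  seg 5: left by d7 = 6 → (6, 17/4)

d5 = 6/5
d6 = 7/4
d7 = 6
d8 = 0
endpoint = (6, 17/4)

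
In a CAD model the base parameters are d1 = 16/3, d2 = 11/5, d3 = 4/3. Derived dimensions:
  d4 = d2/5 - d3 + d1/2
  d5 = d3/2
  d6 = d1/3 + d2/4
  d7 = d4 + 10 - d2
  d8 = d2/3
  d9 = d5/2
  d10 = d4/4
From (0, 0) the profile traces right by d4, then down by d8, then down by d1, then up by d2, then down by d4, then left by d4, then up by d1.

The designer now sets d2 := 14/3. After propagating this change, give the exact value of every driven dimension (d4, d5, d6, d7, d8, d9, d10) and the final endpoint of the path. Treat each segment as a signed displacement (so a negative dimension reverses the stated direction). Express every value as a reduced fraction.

d4 = 34/15
d5 = 2/3
d6 = 53/18
d7 = 38/5
d8 = 14/9
d9 = 1/3
d10 = 17/30
endpoint = (0, 38/45)

Apply edit: d2 := 14/3
  d4 = d2/5 - d3 + d1/2 = 34/15
  d5 = d3/2 = 2/3
  d6 = d1/3 + d2/4 = 53/18
  d7 = d4 + 10 - d2 = 38/5
  d8 = d2/3 = 14/9
  d9 = d5/2 = 1/3
  d10 = d4/4 = 17/30
Walk from origin (0, 0):
  seg 1: right by d4 = 34/15 → (34/15, 0)
  seg 2: down by d8 = 14/9 → (34/15, -14/9)
  seg 3: down by d1 = 16/3 → (34/15, -62/9)
  seg 4: up by d2 = 14/3 → (34/15, -20/9)
  seg 5: down by d4 = 34/15 → (34/15, -202/45)
  seg 6: left by d4 = 34/15 → (0, -202/45)
  seg 7: up by d1 = 16/3 → (0, 38/45)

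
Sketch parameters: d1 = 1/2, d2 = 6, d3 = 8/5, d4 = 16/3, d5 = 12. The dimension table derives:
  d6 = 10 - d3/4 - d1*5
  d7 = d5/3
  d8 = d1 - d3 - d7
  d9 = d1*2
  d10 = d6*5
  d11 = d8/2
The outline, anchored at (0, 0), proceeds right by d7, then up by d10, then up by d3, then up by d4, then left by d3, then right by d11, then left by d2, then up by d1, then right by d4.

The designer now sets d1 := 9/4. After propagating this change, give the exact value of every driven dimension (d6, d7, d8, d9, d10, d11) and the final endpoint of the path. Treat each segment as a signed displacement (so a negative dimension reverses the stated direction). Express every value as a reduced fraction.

d6 = -33/20
d7 = 4
d8 = -67/20
d9 = 9/2
d10 = -33/4
d11 = -67/40
endpoint = (7/120, 14/15)

Apply edit: d1 := 9/4
  d6 = 10 - d3/4 - d1*5 = -33/20
  d7 = d5/3 = 4
  d8 = d1 - d3 - d7 = -67/20
  d9 = d1*2 = 9/2
  d10 = d6*5 = -33/4
  d11 = d8/2 = -67/40
Walk from origin (0, 0):
  seg 1: right by d7 = 4 → (4, 0)
  seg 2: up by d10 = -33/4 → (4, -33/4)
  seg 3: up by d3 = 8/5 → (4, -133/20)
  seg 4: up by d4 = 16/3 → (4, -79/60)
  seg 5: left by d3 = 8/5 → (12/5, -79/60)
  seg 6: right by d11 = -67/40 → (29/40, -79/60)
  seg 7: left by d2 = 6 → (-211/40, -79/60)
  seg 8: up by d1 = 9/4 → (-211/40, 14/15)
  seg 9: right by d4 = 16/3 → (7/120, 14/15)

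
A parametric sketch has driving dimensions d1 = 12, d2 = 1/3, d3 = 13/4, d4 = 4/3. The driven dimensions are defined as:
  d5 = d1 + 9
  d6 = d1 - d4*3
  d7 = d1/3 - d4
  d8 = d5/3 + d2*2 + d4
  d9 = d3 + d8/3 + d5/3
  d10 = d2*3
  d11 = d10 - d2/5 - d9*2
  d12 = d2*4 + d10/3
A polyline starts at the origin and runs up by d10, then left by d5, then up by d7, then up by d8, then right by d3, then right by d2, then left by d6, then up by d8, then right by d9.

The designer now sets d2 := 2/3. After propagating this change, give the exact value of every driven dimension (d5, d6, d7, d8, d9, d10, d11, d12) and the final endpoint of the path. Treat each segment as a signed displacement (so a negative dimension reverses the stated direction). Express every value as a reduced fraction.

d5 = 21
d6 = 8
d7 = 8/3
d8 = 29/3
d9 = 485/36
d10 = 2
d11 = -2257/90
d12 = 10/3
endpoint = (-209/18, 24)

Apply edit: d2 := 2/3
  d5 = d1 + 9 = 21
  d6 = d1 - d4*3 = 8
  d7 = d1/3 - d4 = 8/3
  d8 = d5/3 + d2*2 + d4 = 29/3
  d9 = d3 + d8/3 + d5/3 = 485/36
  d10 = d2*3 = 2
  d11 = d10 - d2/5 - d9*2 = -2257/90
  d12 = d2*4 + d10/3 = 10/3
Walk from origin (0, 0):
  seg 1: up by d10 = 2 → (0, 2)
  seg 2: left by d5 = 21 → (-21, 2)
  seg 3: up by d7 = 8/3 → (-21, 14/3)
  seg 4: up by d8 = 29/3 → (-21, 43/3)
  seg 5: right by d3 = 13/4 → (-71/4, 43/3)
  seg 6: right by d2 = 2/3 → (-205/12, 43/3)
  seg 7: left by d6 = 8 → (-301/12, 43/3)
  seg 8: up by d8 = 29/3 → (-301/12, 24)
  seg 9: right by d9 = 485/36 → (-209/18, 24)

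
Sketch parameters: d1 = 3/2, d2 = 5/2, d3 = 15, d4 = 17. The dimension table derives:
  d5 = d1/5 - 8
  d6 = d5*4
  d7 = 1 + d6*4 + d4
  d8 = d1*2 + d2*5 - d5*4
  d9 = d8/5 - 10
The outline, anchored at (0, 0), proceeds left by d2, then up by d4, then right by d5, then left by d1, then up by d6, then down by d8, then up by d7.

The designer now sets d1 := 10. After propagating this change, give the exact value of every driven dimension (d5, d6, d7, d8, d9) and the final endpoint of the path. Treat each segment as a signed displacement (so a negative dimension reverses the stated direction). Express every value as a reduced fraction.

d5 = -6
d6 = -24
d7 = -78
d8 = 113/2
d9 = 13/10
endpoint = (-37/2, -283/2)

Apply edit: d1 := 10
  d5 = d1/5 - 8 = -6
  d6 = d5*4 = -24
  d7 = 1 + d6*4 + d4 = -78
  d8 = d1*2 + d2*5 - d5*4 = 113/2
  d9 = d8/5 - 10 = 13/10
Walk from origin (0, 0):
  seg 1: left by d2 = 5/2 → (-5/2, 0)
  seg 2: up by d4 = 17 → (-5/2, 17)
  seg 3: right by d5 = -6 → (-17/2, 17)
  seg 4: left by d1 = 10 → (-37/2, 17)
  seg 5: up by d6 = -24 → (-37/2, -7)
  seg 6: down by d8 = 113/2 → (-37/2, -127/2)
  seg 7: up by d7 = -78 → (-37/2, -283/2)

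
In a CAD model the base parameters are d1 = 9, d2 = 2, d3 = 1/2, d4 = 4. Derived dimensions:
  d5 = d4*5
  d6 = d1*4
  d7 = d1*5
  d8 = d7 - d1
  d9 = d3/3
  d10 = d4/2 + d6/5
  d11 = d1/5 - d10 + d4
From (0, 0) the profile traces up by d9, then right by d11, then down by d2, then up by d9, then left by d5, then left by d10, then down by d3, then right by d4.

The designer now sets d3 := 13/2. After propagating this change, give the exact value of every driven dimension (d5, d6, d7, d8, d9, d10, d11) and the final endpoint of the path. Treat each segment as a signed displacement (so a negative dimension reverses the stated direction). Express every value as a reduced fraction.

Apply edit: d3 := 13/2
  d5 = d4*5 = 20
  d6 = d1*4 = 36
  d7 = d1*5 = 45
  d8 = d7 - d1 = 36
  d9 = d3/3 = 13/6
  d10 = d4/2 + d6/5 = 46/5
  d11 = d1/5 - d10 + d4 = -17/5
Walk from origin (0, 0):
  seg 1: up by d9 = 13/6 → (0, 13/6)
  seg 2: right by d11 = -17/5 → (-17/5, 13/6)
  seg 3: down by d2 = 2 → (-17/5, 1/6)
  seg 4: up by d9 = 13/6 → (-17/5, 7/3)
  seg 5: left by d5 = 20 → (-117/5, 7/3)
  seg 6: left by d10 = 46/5 → (-163/5, 7/3)
  seg 7: down by d3 = 13/2 → (-163/5, -25/6)
  seg 8: right by d4 = 4 → (-143/5, -25/6)

d5 = 20
d6 = 36
d7 = 45
d8 = 36
d9 = 13/6
d10 = 46/5
d11 = -17/5
endpoint = (-143/5, -25/6)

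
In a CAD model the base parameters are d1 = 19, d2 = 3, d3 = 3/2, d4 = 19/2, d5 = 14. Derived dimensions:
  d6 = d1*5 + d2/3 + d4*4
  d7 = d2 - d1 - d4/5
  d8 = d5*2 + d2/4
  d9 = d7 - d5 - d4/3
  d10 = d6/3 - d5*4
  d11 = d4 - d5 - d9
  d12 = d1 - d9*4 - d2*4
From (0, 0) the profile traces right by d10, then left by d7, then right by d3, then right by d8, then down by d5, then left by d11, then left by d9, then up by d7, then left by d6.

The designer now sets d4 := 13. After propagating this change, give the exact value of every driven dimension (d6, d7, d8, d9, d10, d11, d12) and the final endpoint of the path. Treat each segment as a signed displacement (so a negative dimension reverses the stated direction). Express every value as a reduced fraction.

d6 = 148
d7 = -93/5
d8 = 115/4
d9 = -554/15
d10 = -20/3
d11 = 539/15
d12 = 2321/15
endpoint = (-6289/60, -163/5)

Apply edit: d4 := 13
  d6 = d1*5 + d2/3 + d4*4 = 148
  d7 = d2 - d1 - d4/5 = -93/5
  d8 = d5*2 + d2/4 = 115/4
  d9 = d7 - d5 - d4/3 = -554/15
  d10 = d6/3 - d5*4 = -20/3
  d11 = d4 - d5 - d9 = 539/15
  d12 = d1 - d9*4 - d2*4 = 2321/15
Walk from origin (0, 0):
  seg 1: right by d10 = -20/3 → (-20/3, 0)
  seg 2: left by d7 = -93/5 → (179/15, 0)
  seg 3: right by d3 = 3/2 → (403/30, 0)
  seg 4: right by d8 = 115/4 → (2531/60, 0)
  seg 5: down by d5 = 14 → (2531/60, -14)
  seg 6: left by d11 = 539/15 → (25/4, -14)
  seg 7: left by d9 = -554/15 → (2591/60, -14)
  seg 8: up by d7 = -93/5 → (2591/60, -163/5)
  seg 9: left by d6 = 148 → (-6289/60, -163/5)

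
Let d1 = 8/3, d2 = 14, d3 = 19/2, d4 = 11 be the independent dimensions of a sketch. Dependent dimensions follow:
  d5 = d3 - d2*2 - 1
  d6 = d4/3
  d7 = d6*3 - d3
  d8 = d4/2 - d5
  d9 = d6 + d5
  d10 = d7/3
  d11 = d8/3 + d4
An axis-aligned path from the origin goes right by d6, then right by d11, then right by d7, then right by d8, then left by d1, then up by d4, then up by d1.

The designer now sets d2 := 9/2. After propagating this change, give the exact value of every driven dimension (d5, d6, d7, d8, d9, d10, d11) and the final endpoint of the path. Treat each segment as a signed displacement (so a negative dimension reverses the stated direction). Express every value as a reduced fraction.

d5 = -1/2
d6 = 11/3
d7 = 3/2
d8 = 6
d9 = 19/6
d10 = 1/2
d11 = 13
endpoint = (43/2, 41/3)

Apply edit: d2 := 9/2
  d5 = d3 - d2*2 - 1 = -1/2
  d6 = d4/3 = 11/3
  d7 = d6*3 - d3 = 3/2
  d8 = d4/2 - d5 = 6
  d9 = d6 + d5 = 19/6
  d10 = d7/3 = 1/2
  d11 = d8/3 + d4 = 13
Walk from origin (0, 0):
  seg 1: right by d6 = 11/3 → (11/3, 0)
  seg 2: right by d11 = 13 → (50/3, 0)
  seg 3: right by d7 = 3/2 → (109/6, 0)
  seg 4: right by d8 = 6 → (145/6, 0)
  seg 5: left by d1 = 8/3 → (43/2, 0)
  seg 6: up by d4 = 11 → (43/2, 11)
  seg 7: up by d1 = 8/3 → (43/2, 41/3)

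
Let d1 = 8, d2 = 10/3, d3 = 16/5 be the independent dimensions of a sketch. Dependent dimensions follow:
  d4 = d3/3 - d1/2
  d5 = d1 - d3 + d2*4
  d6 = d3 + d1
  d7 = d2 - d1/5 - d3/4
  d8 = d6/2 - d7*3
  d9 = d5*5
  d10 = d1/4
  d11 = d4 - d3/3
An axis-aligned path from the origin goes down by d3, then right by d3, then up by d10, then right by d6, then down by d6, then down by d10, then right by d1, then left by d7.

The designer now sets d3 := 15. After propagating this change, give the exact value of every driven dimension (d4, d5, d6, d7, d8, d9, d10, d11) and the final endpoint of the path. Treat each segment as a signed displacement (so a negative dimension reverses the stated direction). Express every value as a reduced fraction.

Apply edit: d3 := 15
  d4 = d3/3 - d1/2 = 1
  d5 = d1 - d3 + d2*4 = 19/3
  d6 = d3 + d1 = 23
  d7 = d2 - d1/5 - d3/4 = -121/60
  d8 = d6/2 - d7*3 = 351/20
  d9 = d5*5 = 95/3
  d10 = d1/4 = 2
  d11 = d4 - d3/3 = -4
Walk from origin (0, 0):
  seg 1: down by d3 = 15 → (0, -15)
  seg 2: right by d3 = 15 → (15, -15)
  seg 3: up by d10 = 2 → (15, -13)
  seg 4: right by d6 = 23 → (38, -13)
  seg 5: down by d6 = 23 → (38, -36)
  seg 6: down by d10 = 2 → (38, -38)
  seg 7: right by d1 = 8 → (46, -38)
  seg 8: left by d7 = -121/60 → (2881/60, -38)

d4 = 1
d5 = 19/3
d6 = 23
d7 = -121/60
d8 = 351/20
d9 = 95/3
d10 = 2
d11 = -4
endpoint = (2881/60, -38)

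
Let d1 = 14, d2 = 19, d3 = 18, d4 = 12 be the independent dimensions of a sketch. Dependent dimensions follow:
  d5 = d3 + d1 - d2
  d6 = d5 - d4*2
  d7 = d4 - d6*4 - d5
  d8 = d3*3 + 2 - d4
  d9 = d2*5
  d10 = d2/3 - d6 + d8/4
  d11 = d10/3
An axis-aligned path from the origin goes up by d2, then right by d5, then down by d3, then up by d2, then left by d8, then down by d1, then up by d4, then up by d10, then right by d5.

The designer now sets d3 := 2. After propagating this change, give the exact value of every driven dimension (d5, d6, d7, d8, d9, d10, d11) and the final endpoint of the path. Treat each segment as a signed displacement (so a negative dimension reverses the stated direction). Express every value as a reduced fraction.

Apply edit: d3 := 2
  d5 = d3 + d1 - d2 = -3
  d6 = d5 - d4*2 = -27
  d7 = d4 - d6*4 - d5 = 123
  d8 = d3*3 + 2 - d4 = -4
  d9 = d2*5 = 95
  d10 = d2/3 - d6 + d8/4 = 97/3
  d11 = d10/3 = 97/9
Walk from origin (0, 0):
  seg 1: up by d2 = 19 → (0, 19)
  seg 2: right by d5 = -3 → (-3, 19)
  seg 3: down by d3 = 2 → (-3, 17)
  seg 4: up by d2 = 19 → (-3, 36)
  seg 5: left by d8 = -4 → (1, 36)
  seg 6: down by d1 = 14 → (1, 22)
  seg 7: up by d4 = 12 → (1, 34)
  seg 8: up by d10 = 97/3 → (1, 199/3)
  seg 9: right by d5 = -3 → (-2, 199/3)

d5 = -3
d6 = -27
d7 = 123
d8 = -4
d9 = 95
d10 = 97/3
d11 = 97/9
endpoint = (-2, 199/3)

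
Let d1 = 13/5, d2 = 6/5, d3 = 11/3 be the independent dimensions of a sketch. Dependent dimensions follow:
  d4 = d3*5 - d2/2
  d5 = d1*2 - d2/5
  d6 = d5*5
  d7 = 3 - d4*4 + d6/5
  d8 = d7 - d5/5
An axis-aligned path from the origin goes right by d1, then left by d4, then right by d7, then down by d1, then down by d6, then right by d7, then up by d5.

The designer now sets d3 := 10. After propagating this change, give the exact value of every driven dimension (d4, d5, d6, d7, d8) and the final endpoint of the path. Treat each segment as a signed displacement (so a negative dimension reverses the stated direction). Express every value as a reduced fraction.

d4 = 247/5
d5 = 124/25
d6 = 124/5
d7 = -4741/25
d8 = -23829/125
endpoint = (-10652/25, -561/25)

Apply edit: d3 := 10
  d4 = d3*5 - d2/2 = 247/5
  d5 = d1*2 - d2/5 = 124/25
  d6 = d5*5 = 124/5
  d7 = 3 - d4*4 + d6/5 = -4741/25
  d8 = d7 - d5/5 = -23829/125
Walk from origin (0, 0):
  seg 1: right by d1 = 13/5 → (13/5, 0)
  seg 2: left by d4 = 247/5 → (-234/5, 0)
  seg 3: right by d7 = -4741/25 → (-5911/25, 0)
  seg 4: down by d1 = 13/5 → (-5911/25, -13/5)
  seg 5: down by d6 = 124/5 → (-5911/25, -137/5)
  seg 6: right by d7 = -4741/25 → (-10652/25, -137/5)
  seg 7: up by d5 = 124/25 → (-10652/25, -561/25)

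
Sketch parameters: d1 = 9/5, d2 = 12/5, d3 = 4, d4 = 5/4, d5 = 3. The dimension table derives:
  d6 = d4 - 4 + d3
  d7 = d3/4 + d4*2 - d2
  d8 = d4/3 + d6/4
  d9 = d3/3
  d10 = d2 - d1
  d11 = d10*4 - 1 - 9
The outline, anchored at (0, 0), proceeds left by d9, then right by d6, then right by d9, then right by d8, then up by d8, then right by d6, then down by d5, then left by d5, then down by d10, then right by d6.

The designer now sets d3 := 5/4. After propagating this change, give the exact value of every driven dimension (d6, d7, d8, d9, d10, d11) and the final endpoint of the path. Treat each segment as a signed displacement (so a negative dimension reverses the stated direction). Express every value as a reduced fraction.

d6 = -3/2
d7 = 33/80
d8 = 1/24
d9 = 5/12
d10 = 3/5
d11 = -38/5
endpoint = (-179/24, -427/120)

Apply edit: d3 := 5/4
  d6 = d4 - 4 + d3 = -3/2
  d7 = d3/4 + d4*2 - d2 = 33/80
  d8 = d4/3 + d6/4 = 1/24
  d9 = d3/3 = 5/12
  d10 = d2 - d1 = 3/5
  d11 = d10*4 - 1 - 9 = -38/5
Walk from origin (0, 0):
  seg 1: left by d9 = 5/12 → (-5/12, 0)
  seg 2: right by d6 = -3/2 → (-23/12, 0)
  seg 3: right by d9 = 5/12 → (-3/2, 0)
  seg 4: right by d8 = 1/24 → (-35/24, 0)
  seg 5: up by d8 = 1/24 → (-35/24, 1/24)
  seg 6: right by d6 = -3/2 → (-71/24, 1/24)
  seg 7: down by d5 = 3 → (-71/24, -71/24)
  seg 8: left by d5 = 3 → (-143/24, -71/24)
  seg 9: down by d10 = 3/5 → (-143/24, -427/120)
  seg 10: right by d6 = -3/2 → (-179/24, -427/120)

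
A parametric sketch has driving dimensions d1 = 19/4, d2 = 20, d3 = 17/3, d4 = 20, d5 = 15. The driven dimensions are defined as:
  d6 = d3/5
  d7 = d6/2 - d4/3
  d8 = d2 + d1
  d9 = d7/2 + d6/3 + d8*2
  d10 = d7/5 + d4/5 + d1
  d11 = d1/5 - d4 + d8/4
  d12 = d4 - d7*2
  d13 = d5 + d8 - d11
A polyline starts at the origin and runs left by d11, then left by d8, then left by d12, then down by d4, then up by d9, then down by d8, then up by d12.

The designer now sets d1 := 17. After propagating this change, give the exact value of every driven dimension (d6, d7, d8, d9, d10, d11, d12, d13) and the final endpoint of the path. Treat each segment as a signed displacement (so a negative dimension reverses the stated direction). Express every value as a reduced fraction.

Apply edit: d1 := 17
  d6 = d3/5 = 17/15
  d7 = d6/2 - d4/3 = -61/10
  d8 = d2 + d1 = 37
  d9 = d7/2 + d6/3 + d8*2 = 12839/180
  d10 = d7/5 + d4/5 + d1 = 989/50
  d11 = d1/5 - d4 + d8/4 = -147/20
  d12 = d4 - d7*2 = 161/5
  d13 = d5 + d8 - d11 = 1187/20
Walk from origin (0, 0):
  seg 1: left by d11 = -147/20 → (147/20, 0)
  seg 2: left by d8 = 37 → (-593/20, 0)
  seg 3: left by d12 = 161/5 → (-1237/20, 0)
  seg 4: down by d4 = 20 → (-1237/20, -20)
  seg 5: up by d9 = 12839/180 → (-1237/20, 9239/180)
  seg 6: down by d8 = 37 → (-1237/20, 2579/180)
  seg 7: up by d12 = 161/5 → (-1237/20, 1675/36)

d6 = 17/15
d7 = -61/10
d8 = 37
d9 = 12839/180
d10 = 989/50
d11 = -147/20
d12 = 161/5
d13 = 1187/20
endpoint = (-1237/20, 1675/36)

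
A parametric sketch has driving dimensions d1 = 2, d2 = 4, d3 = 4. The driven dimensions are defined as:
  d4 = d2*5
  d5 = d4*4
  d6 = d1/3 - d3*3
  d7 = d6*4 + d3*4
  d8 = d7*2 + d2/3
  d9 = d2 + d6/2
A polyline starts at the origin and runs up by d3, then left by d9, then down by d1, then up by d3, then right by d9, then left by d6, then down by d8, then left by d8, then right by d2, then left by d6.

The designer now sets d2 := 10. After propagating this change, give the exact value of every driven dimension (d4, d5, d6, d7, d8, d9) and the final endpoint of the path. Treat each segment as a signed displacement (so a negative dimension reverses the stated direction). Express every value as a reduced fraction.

d4 = 50
d5 = 200
d6 = -34/3
d7 = -88/3
d8 = -166/3
d9 = 13/3
endpoint = (88, 184/3)

Apply edit: d2 := 10
  d4 = d2*5 = 50
  d5 = d4*4 = 200
  d6 = d1/3 - d3*3 = -34/3
  d7 = d6*4 + d3*4 = -88/3
  d8 = d7*2 + d2/3 = -166/3
  d9 = d2 + d6/2 = 13/3
Walk from origin (0, 0):
  seg 1: up by d3 = 4 → (0, 4)
  seg 2: left by d9 = 13/3 → (-13/3, 4)
  seg 3: down by d1 = 2 → (-13/3, 2)
  seg 4: up by d3 = 4 → (-13/3, 6)
  seg 5: right by d9 = 13/3 → (0, 6)
  seg 6: left by d6 = -34/3 → (34/3, 6)
  seg 7: down by d8 = -166/3 → (34/3, 184/3)
  seg 8: left by d8 = -166/3 → (200/3, 184/3)
  seg 9: right by d2 = 10 → (230/3, 184/3)
  seg 10: left by d6 = -34/3 → (88, 184/3)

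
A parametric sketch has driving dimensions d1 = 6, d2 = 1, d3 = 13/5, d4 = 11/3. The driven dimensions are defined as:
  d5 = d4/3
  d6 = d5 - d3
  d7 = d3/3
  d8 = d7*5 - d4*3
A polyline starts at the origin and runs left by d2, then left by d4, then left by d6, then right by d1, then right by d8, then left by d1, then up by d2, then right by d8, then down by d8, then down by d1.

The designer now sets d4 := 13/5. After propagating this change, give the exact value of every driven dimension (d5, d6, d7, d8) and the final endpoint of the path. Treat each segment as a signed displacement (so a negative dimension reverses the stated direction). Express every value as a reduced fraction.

Apply edit: d4 := 13/5
  d5 = d4/3 = 13/15
  d6 = d5 - d3 = -26/15
  d7 = d3/3 = 13/15
  d8 = d7*5 - d4*3 = -52/15
Walk from origin (0, 0):
  seg 1: left by d2 = 1 → (-1, 0)
  seg 2: left by d4 = 13/5 → (-18/5, 0)
  seg 3: left by d6 = -26/15 → (-28/15, 0)
  seg 4: right by d1 = 6 → (62/15, 0)
  seg 5: right by d8 = -52/15 → (2/3, 0)
  seg 6: left by d1 = 6 → (-16/3, 0)
  seg 7: up by d2 = 1 → (-16/3, 1)
  seg 8: right by d8 = -52/15 → (-44/5, 1)
  seg 9: down by d8 = -52/15 → (-44/5, 67/15)
  seg 10: down by d1 = 6 → (-44/5, -23/15)

d5 = 13/15
d6 = -26/15
d7 = 13/15
d8 = -52/15
endpoint = (-44/5, -23/15)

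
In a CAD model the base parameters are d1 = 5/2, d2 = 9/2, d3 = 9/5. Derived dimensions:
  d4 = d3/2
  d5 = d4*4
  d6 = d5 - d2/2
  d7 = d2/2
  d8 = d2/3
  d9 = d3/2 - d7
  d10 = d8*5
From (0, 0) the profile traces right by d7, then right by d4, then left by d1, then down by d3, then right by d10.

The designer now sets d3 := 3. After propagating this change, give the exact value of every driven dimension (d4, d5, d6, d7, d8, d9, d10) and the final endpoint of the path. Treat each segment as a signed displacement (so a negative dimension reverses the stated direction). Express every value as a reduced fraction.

Apply edit: d3 := 3
  d4 = d3/2 = 3/2
  d5 = d4*4 = 6
  d6 = d5 - d2/2 = 15/4
  d7 = d2/2 = 9/4
  d8 = d2/3 = 3/2
  d9 = d3/2 - d7 = -3/4
  d10 = d8*5 = 15/2
Walk from origin (0, 0):
  seg 1: right by d7 = 9/4 → (9/4, 0)
  seg 2: right by d4 = 3/2 → (15/4, 0)
  seg 3: left by d1 = 5/2 → (5/4, 0)
  seg 4: down by d3 = 3 → (5/4, -3)
  seg 5: right by d10 = 15/2 → (35/4, -3)

d4 = 3/2
d5 = 6
d6 = 15/4
d7 = 9/4
d8 = 3/2
d9 = -3/4
d10 = 15/2
endpoint = (35/4, -3)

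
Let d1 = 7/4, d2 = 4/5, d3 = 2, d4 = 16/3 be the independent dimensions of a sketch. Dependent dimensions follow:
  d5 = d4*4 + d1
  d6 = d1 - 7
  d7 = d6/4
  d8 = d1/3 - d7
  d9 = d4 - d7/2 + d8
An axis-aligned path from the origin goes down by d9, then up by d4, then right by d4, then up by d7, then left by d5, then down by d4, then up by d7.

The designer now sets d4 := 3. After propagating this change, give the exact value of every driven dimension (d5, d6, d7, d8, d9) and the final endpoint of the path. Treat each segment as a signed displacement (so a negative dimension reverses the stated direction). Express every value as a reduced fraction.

d5 = 55/4
d6 = -21/4
d7 = -21/16
d8 = 91/48
d9 = 533/96
endpoint = (-43/4, -785/96)

Apply edit: d4 := 3
  d5 = d4*4 + d1 = 55/4
  d6 = d1 - 7 = -21/4
  d7 = d6/4 = -21/16
  d8 = d1/3 - d7 = 91/48
  d9 = d4 - d7/2 + d8 = 533/96
Walk from origin (0, 0):
  seg 1: down by d9 = 533/96 → (0, -533/96)
  seg 2: up by d4 = 3 → (0, -245/96)
  seg 3: right by d4 = 3 → (3, -245/96)
  seg 4: up by d7 = -21/16 → (3, -371/96)
  seg 5: left by d5 = 55/4 → (-43/4, -371/96)
  seg 6: down by d4 = 3 → (-43/4, -659/96)
  seg 7: up by d7 = -21/16 → (-43/4, -785/96)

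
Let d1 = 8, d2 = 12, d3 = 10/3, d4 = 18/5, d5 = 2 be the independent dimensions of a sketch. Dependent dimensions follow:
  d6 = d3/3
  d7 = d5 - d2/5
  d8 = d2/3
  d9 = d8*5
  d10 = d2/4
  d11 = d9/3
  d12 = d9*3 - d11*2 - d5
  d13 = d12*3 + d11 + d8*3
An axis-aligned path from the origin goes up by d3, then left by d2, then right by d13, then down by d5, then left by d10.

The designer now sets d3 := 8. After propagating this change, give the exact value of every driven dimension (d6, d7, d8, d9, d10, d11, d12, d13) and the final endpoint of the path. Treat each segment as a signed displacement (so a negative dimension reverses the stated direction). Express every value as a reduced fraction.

Apply edit: d3 := 8
  d6 = d3/3 = 8/3
  d7 = d5 - d2/5 = -2/5
  d8 = d2/3 = 4
  d9 = d8*5 = 20
  d10 = d2/4 = 3
  d11 = d9/3 = 20/3
  d12 = d9*3 - d11*2 - d5 = 134/3
  d13 = d12*3 + d11 + d8*3 = 458/3
Walk from origin (0, 0):
  seg 1: up by d3 = 8 → (0, 8)
  seg 2: left by d2 = 12 → (-12, 8)
  seg 3: right by d13 = 458/3 → (422/3, 8)
  seg 4: down by d5 = 2 → (422/3, 6)
  seg 5: left by d10 = 3 → (413/3, 6)

d6 = 8/3
d7 = -2/5
d8 = 4
d9 = 20
d10 = 3
d11 = 20/3
d12 = 134/3
d13 = 458/3
endpoint = (413/3, 6)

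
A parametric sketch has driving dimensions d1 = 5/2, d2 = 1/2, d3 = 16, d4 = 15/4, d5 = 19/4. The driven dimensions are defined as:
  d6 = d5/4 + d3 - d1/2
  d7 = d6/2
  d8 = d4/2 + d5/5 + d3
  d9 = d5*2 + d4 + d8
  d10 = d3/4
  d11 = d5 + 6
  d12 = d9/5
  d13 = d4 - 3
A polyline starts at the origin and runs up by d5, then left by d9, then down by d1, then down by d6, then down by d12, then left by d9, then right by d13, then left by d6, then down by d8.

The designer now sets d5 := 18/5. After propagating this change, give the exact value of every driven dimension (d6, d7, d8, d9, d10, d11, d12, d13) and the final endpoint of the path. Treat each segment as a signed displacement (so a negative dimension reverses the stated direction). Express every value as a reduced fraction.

Apply edit: d5 := 18/5
  d6 = d5/4 + d3 - d1/2 = 313/20
  d7 = d6/2 = 313/40
  d8 = d4/2 + d5/5 + d3 = 3719/200
  d9 = d5*2 + d4 + d8 = 5909/200
  d10 = d3/4 = 4
  d11 = d5 + 6 = 48/5
  d12 = d9/5 = 5909/1000
  d13 = d4 - 3 = 3/4
Walk from origin (0, 0):
  seg 1: up by d5 = 18/5 → (0, 18/5)
  seg 2: left by d9 = 5909/200 → (-5909/200, 18/5)
  seg 3: down by d1 = 5/2 → (-5909/200, 11/10)
  seg 4: down by d6 = 313/20 → (-5909/200, -291/20)
  seg 5: down by d12 = 5909/1000 → (-5909/200, -20459/1000)
  seg 6: left by d9 = 5909/200 → (-5909/100, -20459/1000)
  seg 7: right by d13 = 3/4 → (-2917/50, -20459/1000)
  seg 8: left by d6 = 313/20 → (-7399/100, -20459/1000)
  seg 9: down by d8 = 3719/200 → (-7399/100, -19527/500)

d6 = 313/20
d7 = 313/40
d8 = 3719/200
d9 = 5909/200
d10 = 4
d11 = 48/5
d12 = 5909/1000
d13 = 3/4
endpoint = (-7399/100, -19527/500)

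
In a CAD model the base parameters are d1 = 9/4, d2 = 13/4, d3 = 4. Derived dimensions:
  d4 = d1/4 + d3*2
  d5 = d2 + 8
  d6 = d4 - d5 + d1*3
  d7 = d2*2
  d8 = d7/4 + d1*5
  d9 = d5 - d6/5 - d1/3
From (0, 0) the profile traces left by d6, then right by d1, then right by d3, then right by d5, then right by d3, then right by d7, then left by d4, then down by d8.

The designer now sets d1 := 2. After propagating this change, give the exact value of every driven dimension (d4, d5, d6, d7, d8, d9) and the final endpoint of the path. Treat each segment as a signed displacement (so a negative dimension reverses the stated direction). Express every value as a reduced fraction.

Apply edit: d1 := 2
  d4 = d1/4 + d3*2 = 17/2
  d5 = d2 + 8 = 45/4
  d6 = d4 - d5 + d1*3 = 13/4
  d7 = d2*2 = 13/2
  d8 = d7/4 + d1*5 = 93/8
  d9 = d5 - d6/5 - d1/3 = 149/15
Walk from origin (0, 0):
  seg 1: left by d6 = 13/4 → (-13/4, 0)
  seg 2: right by d1 = 2 → (-5/4, 0)
  seg 3: right by d3 = 4 → (11/4, 0)
  seg 4: right by d5 = 45/4 → (14, 0)
  seg 5: right by d3 = 4 → (18, 0)
  seg 6: right by d7 = 13/2 → (49/2, 0)
  seg 7: left by d4 = 17/2 → (16, 0)
  seg 8: down by d8 = 93/8 → (16, -93/8)

d4 = 17/2
d5 = 45/4
d6 = 13/4
d7 = 13/2
d8 = 93/8
d9 = 149/15
endpoint = (16, -93/8)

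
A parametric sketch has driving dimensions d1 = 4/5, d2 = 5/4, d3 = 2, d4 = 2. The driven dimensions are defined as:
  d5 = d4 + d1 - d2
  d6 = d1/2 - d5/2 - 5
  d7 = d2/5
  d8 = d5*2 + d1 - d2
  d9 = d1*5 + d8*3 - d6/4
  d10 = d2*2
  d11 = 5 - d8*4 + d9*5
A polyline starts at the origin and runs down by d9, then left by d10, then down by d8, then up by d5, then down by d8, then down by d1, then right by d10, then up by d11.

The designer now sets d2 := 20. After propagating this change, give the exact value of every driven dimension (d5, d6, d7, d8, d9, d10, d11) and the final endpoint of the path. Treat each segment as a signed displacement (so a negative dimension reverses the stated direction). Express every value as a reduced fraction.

Apply edit: d2 := 20
  d5 = d4 + d1 - d2 = -86/5
  d6 = d1/2 - d5/2 - 5 = 4
  d7 = d2/5 = 4
  d8 = d5*2 + d1 - d2 = -268/5
  d9 = d1*5 + d8*3 - d6/4 = -789/5
  d10 = d2*2 = 40
  d11 = 5 - d8*4 + d9*5 = -2848/5
Walk from origin (0, 0):
  seg 1: down by d9 = -789/5 → (0, 789/5)
  seg 2: left by d10 = 40 → (-40, 789/5)
  seg 3: down by d8 = -268/5 → (-40, 1057/5)
  seg 4: up by d5 = -86/5 → (-40, 971/5)
  seg 5: down by d8 = -268/5 → (-40, 1239/5)
  seg 6: down by d1 = 4/5 → (-40, 247)
  seg 7: right by d10 = 40 → (0, 247)
  seg 8: up by d11 = -2848/5 → (0, -1613/5)

d5 = -86/5
d6 = 4
d7 = 4
d8 = -268/5
d9 = -789/5
d10 = 40
d11 = -2848/5
endpoint = (0, -1613/5)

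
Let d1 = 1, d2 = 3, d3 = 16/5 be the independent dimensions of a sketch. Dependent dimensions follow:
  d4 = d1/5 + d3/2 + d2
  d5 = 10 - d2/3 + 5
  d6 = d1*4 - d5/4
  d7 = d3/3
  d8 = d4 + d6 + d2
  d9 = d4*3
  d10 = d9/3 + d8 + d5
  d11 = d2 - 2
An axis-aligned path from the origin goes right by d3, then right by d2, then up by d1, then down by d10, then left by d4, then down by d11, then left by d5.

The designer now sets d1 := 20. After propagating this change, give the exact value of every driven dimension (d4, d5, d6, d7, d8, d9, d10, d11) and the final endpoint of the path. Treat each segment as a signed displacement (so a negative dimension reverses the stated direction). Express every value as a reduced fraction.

Apply edit: d1 := 20
  d4 = d1/5 + d3/2 + d2 = 43/5
  d5 = 10 - d2/3 + 5 = 14
  d6 = d1*4 - d5/4 = 153/2
  d7 = d3/3 = 16/15
  d8 = d4 + d6 + d2 = 881/10
  d9 = d4*3 = 129/5
  d10 = d9/3 + d8 + d5 = 1107/10
  d11 = d2 - 2 = 1
Walk from origin (0, 0):
  seg 1: right by d3 = 16/5 → (16/5, 0)
  seg 2: right by d2 = 3 → (31/5, 0)
  seg 3: up by d1 = 20 → (31/5, 20)
  seg 4: down by d10 = 1107/10 → (31/5, -907/10)
  seg 5: left by d4 = 43/5 → (-12/5, -907/10)
  seg 6: down by d11 = 1 → (-12/5, -917/10)
  seg 7: left by d5 = 14 → (-82/5, -917/10)

d4 = 43/5
d5 = 14
d6 = 153/2
d7 = 16/15
d8 = 881/10
d9 = 129/5
d10 = 1107/10
d11 = 1
endpoint = (-82/5, -917/10)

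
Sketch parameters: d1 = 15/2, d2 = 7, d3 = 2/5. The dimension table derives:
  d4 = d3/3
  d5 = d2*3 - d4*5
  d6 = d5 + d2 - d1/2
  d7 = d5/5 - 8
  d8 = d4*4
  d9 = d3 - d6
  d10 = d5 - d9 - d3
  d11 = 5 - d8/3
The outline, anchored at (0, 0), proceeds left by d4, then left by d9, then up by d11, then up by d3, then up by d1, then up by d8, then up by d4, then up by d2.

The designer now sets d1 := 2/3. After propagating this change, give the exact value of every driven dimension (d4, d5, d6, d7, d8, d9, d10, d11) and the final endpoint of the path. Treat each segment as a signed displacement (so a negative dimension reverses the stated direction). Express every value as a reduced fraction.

Apply edit: d1 := 2/3
  d4 = d3/3 = 2/15
  d5 = d2*3 - d4*5 = 61/3
  d6 = d5 + d2 - d1/2 = 27
  d7 = d5/5 - 8 = -59/15
  d8 = d4*4 = 8/15
  d9 = d3 - d6 = -133/5
  d10 = d5 - d9 - d3 = 698/15
  d11 = 5 - d8/3 = 217/45
Walk from origin (0, 0):
  seg 1: left by d4 = 2/15 → (-2/15, 0)
  seg 2: left by d9 = -133/5 → (397/15, 0)
  seg 3: up by d11 = 217/45 → (397/15, 217/45)
  seg 4: up by d3 = 2/5 → (397/15, 47/9)
  seg 5: up by d1 = 2/3 → (397/15, 53/9)
  seg 6: up by d8 = 8/15 → (397/15, 289/45)
  seg 7: up by d4 = 2/15 → (397/15, 59/9)
  seg 8: up by d2 = 7 → (397/15, 122/9)

d4 = 2/15
d5 = 61/3
d6 = 27
d7 = -59/15
d8 = 8/15
d9 = -133/5
d10 = 698/15
d11 = 217/45
endpoint = (397/15, 122/9)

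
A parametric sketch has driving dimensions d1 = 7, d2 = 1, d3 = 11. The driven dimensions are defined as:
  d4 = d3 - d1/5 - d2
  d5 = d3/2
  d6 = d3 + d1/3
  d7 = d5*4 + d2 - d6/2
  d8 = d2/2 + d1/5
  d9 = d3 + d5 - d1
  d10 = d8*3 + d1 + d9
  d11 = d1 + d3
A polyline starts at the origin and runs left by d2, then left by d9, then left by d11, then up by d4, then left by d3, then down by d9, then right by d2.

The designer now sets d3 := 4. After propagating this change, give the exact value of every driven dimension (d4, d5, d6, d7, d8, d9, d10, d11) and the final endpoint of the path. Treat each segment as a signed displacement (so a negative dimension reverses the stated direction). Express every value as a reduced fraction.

d4 = 8/5
d5 = 2
d6 = 19/3
d7 = 35/6
d8 = 19/10
d9 = -1
d10 = 117/10
d11 = 11
endpoint = (-14, 13/5)

Apply edit: d3 := 4
  d4 = d3 - d1/5 - d2 = 8/5
  d5 = d3/2 = 2
  d6 = d3 + d1/3 = 19/3
  d7 = d5*4 + d2 - d6/2 = 35/6
  d8 = d2/2 + d1/5 = 19/10
  d9 = d3 + d5 - d1 = -1
  d10 = d8*3 + d1 + d9 = 117/10
  d11 = d1 + d3 = 11
Walk from origin (0, 0):
  seg 1: left by d2 = 1 → (-1, 0)
  seg 2: left by d9 = -1 → (0, 0)
  seg 3: left by d11 = 11 → (-11, 0)
  seg 4: up by d4 = 8/5 → (-11, 8/5)
  seg 5: left by d3 = 4 → (-15, 8/5)
  seg 6: down by d9 = -1 → (-15, 13/5)
  seg 7: right by d2 = 1 → (-14, 13/5)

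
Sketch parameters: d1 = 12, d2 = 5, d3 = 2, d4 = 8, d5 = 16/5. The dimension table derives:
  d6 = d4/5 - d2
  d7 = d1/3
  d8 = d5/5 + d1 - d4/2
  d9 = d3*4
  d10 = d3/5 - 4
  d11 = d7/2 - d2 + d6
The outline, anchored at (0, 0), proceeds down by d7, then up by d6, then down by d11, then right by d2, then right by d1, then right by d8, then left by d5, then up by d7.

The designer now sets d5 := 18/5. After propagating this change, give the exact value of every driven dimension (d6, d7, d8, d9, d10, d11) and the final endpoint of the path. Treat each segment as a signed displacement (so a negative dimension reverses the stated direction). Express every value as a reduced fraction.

Apply edit: d5 := 18/5
  d6 = d4/5 - d2 = -17/5
  d7 = d1/3 = 4
  d8 = d5/5 + d1 - d4/2 = 218/25
  d9 = d3*4 = 8
  d10 = d3/5 - 4 = -18/5
  d11 = d7/2 - d2 + d6 = -32/5
Walk from origin (0, 0):
  seg 1: down by d7 = 4 → (0, -4)
  seg 2: up by d6 = -17/5 → (0, -37/5)
  seg 3: down by d11 = -32/5 → (0, -1)
  seg 4: right by d2 = 5 → (5, -1)
  seg 5: right by d1 = 12 → (17, -1)
  seg 6: right by d8 = 218/25 → (643/25, -1)
  seg 7: left by d5 = 18/5 → (553/25, -1)
  seg 8: up by d7 = 4 → (553/25, 3)

d6 = -17/5
d7 = 4
d8 = 218/25
d9 = 8
d10 = -18/5
d11 = -32/5
endpoint = (553/25, 3)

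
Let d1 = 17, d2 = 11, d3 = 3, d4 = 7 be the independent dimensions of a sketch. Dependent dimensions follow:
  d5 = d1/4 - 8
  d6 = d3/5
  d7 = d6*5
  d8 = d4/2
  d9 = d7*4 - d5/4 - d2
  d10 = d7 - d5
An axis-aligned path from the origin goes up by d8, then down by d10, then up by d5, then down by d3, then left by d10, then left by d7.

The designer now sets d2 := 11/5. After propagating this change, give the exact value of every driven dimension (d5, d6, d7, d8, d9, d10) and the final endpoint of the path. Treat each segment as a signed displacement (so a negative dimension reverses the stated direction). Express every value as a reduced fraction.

Apply edit: d2 := 11/5
  d5 = d1/4 - 8 = -15/4
  d6 = d3/5 = 3/5
  d7 = d6*5 = 3
  d8 = d4/2 = 7/2
  d9 = d7*4 - d5/4 - d2 = 859/80
  d10 = d7 - d5 = 27/4
Walk from origin (0, 0):
  seg 1: up by d8 = 7/2 → (0, 7/2)
  seg 2: down by d10 = 27/4 → (0, -13/4)
  seg 3: up by d5 = -15/4 → (0, -7)
  seg 4: down by d3 = 3 → (0, -10)
  seg 5: left by d10 = 27/4 → (-27/4, -10)
  seg 6: left by d7 = 3 → (-39/4, -10)

d5 = -15/4
d6 = 3/5
d7 = 3
d8 = 7/2
d9 = 859/80
d10 = 27/4
endpoint = (-39/4, -10)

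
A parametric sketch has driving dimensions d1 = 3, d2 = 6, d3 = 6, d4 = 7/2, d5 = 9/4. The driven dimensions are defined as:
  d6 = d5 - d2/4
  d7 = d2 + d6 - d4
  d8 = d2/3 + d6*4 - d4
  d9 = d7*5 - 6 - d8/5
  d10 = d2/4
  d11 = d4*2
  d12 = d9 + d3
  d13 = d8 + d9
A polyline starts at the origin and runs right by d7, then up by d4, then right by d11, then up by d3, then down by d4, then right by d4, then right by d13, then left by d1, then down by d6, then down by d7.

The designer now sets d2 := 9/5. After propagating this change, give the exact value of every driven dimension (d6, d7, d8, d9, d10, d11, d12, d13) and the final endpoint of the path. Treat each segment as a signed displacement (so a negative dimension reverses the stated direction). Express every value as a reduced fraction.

Apply edit: d2 := 9/5
  d6 = d5 - d2/4 = 9/5
  d7 = d2 + d6 - d4 = 1/10
  d8 = d2/3 + d6*4 - d4 = 43/10
  d9 = d7*5 - 6 - d8/5 = -159/25
  d10 = d2/4 = 9/20
  d11 = d4*2 = 7
  d12 = d9 + d3 = -9/25
  d13 = d8 + d9 = -103/50
Walk from origin (0, 0):
  seg 1: right by d7 = 1/10 → (1/10, 0)
  seg 2: up by d4 = 7/2 → (1/10, 7/2)
  seg 3: right by d11 = 7 → (71/10, 7/2)
  seg 4: up by d3 = 6 → (71/10, 19/2)
  seg 5: down by d4 = 7/2 → (71/10, 6)
  seg 6: right by d4 = 7/2 → (53/5, 6)
  seg 7: right by d13 = -103/50 → (427/50, 6)
  seg 8: left by d1 = 3 → (277/50, 6)
  seg 9: down by d6 = 9/5 → (277/50, 21/5)
  seg 10: down by d7 = 1/10 → (277/50, 41/10)

d6 = 9/5
d7 = 1/10
d8 = 43/10
d9 = -159/25
d10 = 9/20
d11 = 7
d12 = -9/25
d13 = -103/50
endpoint = (277/50, 41/10)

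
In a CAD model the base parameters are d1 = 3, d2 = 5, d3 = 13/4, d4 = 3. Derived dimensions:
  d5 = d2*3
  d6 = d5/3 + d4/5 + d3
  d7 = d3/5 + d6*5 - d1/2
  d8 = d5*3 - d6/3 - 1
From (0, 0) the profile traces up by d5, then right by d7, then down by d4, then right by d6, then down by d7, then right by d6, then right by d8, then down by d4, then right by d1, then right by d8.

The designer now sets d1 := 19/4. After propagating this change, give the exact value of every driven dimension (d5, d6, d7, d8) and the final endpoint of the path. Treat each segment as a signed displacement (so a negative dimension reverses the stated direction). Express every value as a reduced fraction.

Apply edit: d1 := 19/4
  d5 = d2*3 = 15
  d6 = d5/3 + d4/5 + d3 = 177/20
  d7 = d3/5 + d6*5 - d1/2 = 1701/40
  d8 = d5*3 - d6/3 - 1 = 821/20
Walk from origin (0, 0):
  seg 1: up by d5 = 15 → (0, 15)
  seg 2: right by d7 = 1701/40 → (1701/40, 15)
  seg 3: down by d4 = 3 → (1701/40, 12)
  seg 4: right by d6 = 177/20 → (411/8, 12)
  seg 5: down by d7 = 1701/40 → (411/8, -1221/40)
  seg 6: right by d6 = 177/20 → (2409/40, -1221/40)
  seg 7: right by d8 = 821/20 → (4051/40, -1221/40)
  seg 8: down by d4 = 3 → (4051/40, -1341/40)
  seg 9: right by d1 = 19/4 → (4241/40, -1341/40)
  seg 10: right by d8 = 821/20 → (5883/40, -1341/40)

d5 = 15
d6 = 177/20
d7 = 1701/40
d8 = 821/20
endpoint = (5883/40, -1341/40)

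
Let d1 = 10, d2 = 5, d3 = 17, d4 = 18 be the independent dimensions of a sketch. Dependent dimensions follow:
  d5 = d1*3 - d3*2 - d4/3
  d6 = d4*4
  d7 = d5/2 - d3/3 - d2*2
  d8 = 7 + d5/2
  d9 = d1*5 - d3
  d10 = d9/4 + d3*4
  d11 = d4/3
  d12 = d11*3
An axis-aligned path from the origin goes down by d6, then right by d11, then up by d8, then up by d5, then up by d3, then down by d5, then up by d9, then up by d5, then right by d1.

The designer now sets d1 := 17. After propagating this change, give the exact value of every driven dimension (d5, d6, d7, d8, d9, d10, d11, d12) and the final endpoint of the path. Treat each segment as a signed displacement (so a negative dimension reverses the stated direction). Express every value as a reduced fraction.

d5 = 11
d6 = 72
d7 = -61/6
d8 = 25/2
d9 = 68
d10 = 85
d11 = 6
d12 = 18
endpoint = (23, 73/2)

Apply edit: d1 := 17
  d5 = d1*3 - d3*2 - d4/3 = 11
  d6 = d4*4 = 72
  d7 = d5/2 - d3/3 - d2*2 = -61/6
  d8 = 7 + d5/2 = 25/2
  d9 = d1*5 - d3 = 68
  d10 = d9/4 + d3*4 = 85
  d11 = d4/3 = 6
  d12 = d11*3 = 18
Walk from origin (0, 0):
  seg 1: down by d6 = 72 → (0, -72)
  seg 2: right by d11 = 6 → (6, -72)
  seg 3: up by d8 = 25/2 → (6, -119/2)
  seg 4: up by d5 = 11 → (6, -97/2)
  seg 5: up by d3 = 17 → (6, -63/2)
  seg 6: down by d5 = 11 → (6, -85/2)
  seg 7: up by d9 = 68 → (6, 51/2)
  seg 8: up by d5 = 11 → (6, 73/2)
  seg 9: right by d1 = 17 → (23, 73/2)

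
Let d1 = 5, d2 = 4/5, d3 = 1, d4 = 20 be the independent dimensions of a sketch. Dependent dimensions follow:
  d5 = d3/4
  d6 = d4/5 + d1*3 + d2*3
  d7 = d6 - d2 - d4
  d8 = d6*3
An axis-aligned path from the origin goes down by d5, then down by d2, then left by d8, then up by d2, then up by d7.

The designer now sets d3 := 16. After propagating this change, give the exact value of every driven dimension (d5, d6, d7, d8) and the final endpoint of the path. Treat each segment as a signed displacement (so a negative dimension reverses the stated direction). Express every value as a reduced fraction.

d5 = 4
d6 = 107/5
d7 = 3/5
d8 = 321/5
endpoint = (-321/5, -17/5)

Apply edit: d3 := 16
  d5 = d3/4 = 4
  d6 = d4/5 + d1*3 + d2*3 = 107/5
  d7 = d6 - d2 - d4 = 3/5
  d8 = d6*3 = 321/5
Walk from origin (0, 0):
  seg 1: down by d5 = 4 → (0, -4)
  seg 2: down by d2 = 4/5 → (0, -24/5)
  seg 3: left by d8 = 321/5 → (-321/5, -24/5)
  seg 4: up by d2 = 4/5 → (-321/5, -4)
  seg 5: up by d7 = 3/5 → (-321/5, -17/5)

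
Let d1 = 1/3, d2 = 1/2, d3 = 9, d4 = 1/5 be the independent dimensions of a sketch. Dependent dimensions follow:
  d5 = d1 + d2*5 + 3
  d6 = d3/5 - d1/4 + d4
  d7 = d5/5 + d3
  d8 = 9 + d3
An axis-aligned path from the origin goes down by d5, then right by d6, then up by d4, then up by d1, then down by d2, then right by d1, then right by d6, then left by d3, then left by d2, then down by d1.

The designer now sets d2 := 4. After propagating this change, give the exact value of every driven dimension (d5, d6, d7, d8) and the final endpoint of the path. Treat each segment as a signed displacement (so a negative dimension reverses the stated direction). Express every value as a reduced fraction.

Apply edit: d2 := 4
  d5 = d1 + d2*5 + 3 = 70/3
  d6 = d3/5 - d1/4 + d4 = 23/12
  d7 = d5/5 + d3 = 41/3
  d8 = 9 + d3 = 18
Walk from origin (0, 0):
  seg 1: down by d5 = 70/3 → (0, -70/3)
  seg 2: right by d6 = 23/12 → (23/12, -70/3)
  seg 3: up by d4 = 1/5 → (23/12, -347/15)
  seg 4: up by d1 = 1/3 → (23/12, -114/5)
  seg 5: down by d2 = 4 → (23/12, -134/5)
  seg 6: right by d1 = 1/3 → (9/4, -134/5)
  seg 7: right by d6 = 23/12 → (25/6, -134/5)
  seg 8: left by d3 = 9 → (-29/6, -134/5)
  seg 9: left by d2 = 4 → (-53/6, -134/5)
  seg 10: down by d1 = 1/3 → (-53/6, -407/15)

d5 = 70/3
d6 = 23/12
d7 = 41/3
d8 = 18
endpoint = (-53/6, -407/15)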